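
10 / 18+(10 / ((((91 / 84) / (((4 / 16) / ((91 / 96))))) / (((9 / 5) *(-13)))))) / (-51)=23287 / 13923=1.67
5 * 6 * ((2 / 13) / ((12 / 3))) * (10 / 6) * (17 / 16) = 425 / 208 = 2.04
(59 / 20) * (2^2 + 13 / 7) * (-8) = -4838 / 35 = -138.23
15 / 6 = 5 / 2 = 2.50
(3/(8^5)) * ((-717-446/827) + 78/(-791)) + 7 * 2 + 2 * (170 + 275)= 19376208241121/21435416576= 903.93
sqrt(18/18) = 1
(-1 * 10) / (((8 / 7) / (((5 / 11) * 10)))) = -875 / 22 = -39.77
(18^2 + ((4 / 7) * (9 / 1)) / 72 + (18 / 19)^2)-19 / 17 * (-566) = 82271397 / 85918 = 957.56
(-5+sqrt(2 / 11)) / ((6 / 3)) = -5 / 2+sqrt(22) / 22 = -2.29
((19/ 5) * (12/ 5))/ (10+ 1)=228/ 275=0.83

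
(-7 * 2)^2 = 196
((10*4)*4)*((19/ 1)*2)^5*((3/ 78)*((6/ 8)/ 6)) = 792351680/ 13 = 60950129.23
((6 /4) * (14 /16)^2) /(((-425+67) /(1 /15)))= -49 /229120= -0.00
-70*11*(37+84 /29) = -890890 /29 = -30720.34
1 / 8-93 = -92.88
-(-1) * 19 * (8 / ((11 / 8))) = 1216 / 11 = 110.55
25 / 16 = 1.56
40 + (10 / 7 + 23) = 451 / 7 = 64.43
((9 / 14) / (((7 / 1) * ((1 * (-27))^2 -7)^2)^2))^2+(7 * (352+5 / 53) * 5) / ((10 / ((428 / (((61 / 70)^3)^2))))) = 1204425.90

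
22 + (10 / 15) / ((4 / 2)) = 67 / 3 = 22.33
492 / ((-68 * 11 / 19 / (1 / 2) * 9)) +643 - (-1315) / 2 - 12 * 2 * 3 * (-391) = 16522463 / 561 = 29451.81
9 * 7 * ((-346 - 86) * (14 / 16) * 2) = -47628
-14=-14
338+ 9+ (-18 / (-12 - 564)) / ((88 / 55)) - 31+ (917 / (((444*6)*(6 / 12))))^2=8984485213 / 28387584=316.49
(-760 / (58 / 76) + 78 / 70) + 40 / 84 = -3027557 / 3045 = -994.27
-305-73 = -378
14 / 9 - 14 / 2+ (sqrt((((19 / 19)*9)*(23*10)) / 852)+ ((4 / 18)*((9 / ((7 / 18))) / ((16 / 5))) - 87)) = -22891 / 252+ sqrt(48990) / 142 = -89.28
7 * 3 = 21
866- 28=838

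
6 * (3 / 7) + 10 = 88 / 7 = 12.57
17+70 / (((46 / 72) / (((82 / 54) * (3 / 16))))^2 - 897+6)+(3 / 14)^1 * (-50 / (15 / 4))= 146617703 / 10425149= 14.06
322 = 322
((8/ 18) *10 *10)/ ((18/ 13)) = 2600/ 81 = 32.10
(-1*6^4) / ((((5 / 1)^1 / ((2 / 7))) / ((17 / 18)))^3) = -78608 / 385875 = -0.20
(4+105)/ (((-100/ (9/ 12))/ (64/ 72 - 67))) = 12971/ 240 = 54.05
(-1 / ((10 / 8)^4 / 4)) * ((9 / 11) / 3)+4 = 24428 / 6875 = 3.55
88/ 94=44/ 47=0.94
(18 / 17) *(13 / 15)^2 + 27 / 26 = 20263 / 11050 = 1.83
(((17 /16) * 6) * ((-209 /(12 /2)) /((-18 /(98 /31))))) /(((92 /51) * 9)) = 2959649 /1232064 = 2.40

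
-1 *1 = -1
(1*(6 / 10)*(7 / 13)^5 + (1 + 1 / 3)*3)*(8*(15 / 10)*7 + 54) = 1031726778 / 1856465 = 555.75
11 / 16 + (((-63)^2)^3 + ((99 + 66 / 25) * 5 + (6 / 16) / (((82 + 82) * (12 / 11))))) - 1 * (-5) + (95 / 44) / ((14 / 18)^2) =884292407521286997 / 14143360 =62523502726.46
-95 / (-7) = 95 / 7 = 13.57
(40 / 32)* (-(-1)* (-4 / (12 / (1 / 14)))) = -5 / 168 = -0.03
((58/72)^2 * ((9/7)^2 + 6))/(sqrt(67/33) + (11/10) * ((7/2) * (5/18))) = -12720125/2123394 + 420500 * sqrt(2211)/2477293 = 1.99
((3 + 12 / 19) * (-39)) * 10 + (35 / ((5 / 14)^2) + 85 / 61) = -6609327 / 5795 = -1140.52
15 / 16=0.94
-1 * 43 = -43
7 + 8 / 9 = 71 / 9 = 7.89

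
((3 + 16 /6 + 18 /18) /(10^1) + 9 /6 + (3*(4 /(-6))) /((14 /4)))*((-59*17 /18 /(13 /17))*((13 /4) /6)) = -1142417 /18144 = -62.96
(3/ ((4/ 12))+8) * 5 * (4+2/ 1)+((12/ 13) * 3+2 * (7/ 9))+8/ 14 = 421700/ 819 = 514.90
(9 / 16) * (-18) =-81 / 8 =-10.12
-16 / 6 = -8 / 3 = -2.67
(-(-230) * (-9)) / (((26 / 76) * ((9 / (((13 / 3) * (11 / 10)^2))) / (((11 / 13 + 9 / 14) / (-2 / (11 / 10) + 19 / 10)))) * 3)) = -157626337 / 7371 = -21384.66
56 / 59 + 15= 941 / 59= 15.95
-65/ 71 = -0.92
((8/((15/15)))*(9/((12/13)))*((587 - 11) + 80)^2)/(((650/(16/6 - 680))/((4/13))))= -3497771008/325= -10762372.33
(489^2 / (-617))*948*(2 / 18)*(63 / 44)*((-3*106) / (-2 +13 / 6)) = 756906918012 / 6787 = 111523046.71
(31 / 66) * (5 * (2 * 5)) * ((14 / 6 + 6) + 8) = 37975 / 99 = 383.59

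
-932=-932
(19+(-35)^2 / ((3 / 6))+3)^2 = 6110784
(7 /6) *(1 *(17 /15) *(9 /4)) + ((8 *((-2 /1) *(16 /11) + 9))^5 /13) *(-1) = -1769635731101143 /83746520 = -21130856.91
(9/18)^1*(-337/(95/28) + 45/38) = -49.07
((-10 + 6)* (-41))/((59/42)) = 6888/59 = 116.75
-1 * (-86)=86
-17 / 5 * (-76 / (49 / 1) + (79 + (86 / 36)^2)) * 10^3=-1122153850 / 3969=-282729.62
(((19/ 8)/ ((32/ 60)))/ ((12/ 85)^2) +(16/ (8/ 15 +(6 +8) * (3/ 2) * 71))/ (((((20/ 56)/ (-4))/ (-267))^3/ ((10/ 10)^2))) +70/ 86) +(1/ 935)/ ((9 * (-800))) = 59451384721251513892397/ 207246289536000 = 286863445.68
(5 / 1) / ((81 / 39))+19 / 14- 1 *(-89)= 35065 / 378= 92.76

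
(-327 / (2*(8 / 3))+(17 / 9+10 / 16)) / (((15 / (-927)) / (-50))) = -4360505 / 24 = -181687.71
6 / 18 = 1 / 3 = 0.33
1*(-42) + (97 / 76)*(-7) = -3871 / 76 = -50.93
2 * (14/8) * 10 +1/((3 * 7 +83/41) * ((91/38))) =1504099/42952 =35.02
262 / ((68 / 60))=3930 / 17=231.18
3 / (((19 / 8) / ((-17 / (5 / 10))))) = -816 / 19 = -42.95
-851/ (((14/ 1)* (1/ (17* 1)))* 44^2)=-14467/ 27104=-0.53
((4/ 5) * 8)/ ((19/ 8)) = 256/ 95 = 2.69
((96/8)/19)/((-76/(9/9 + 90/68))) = -237/12274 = -0.02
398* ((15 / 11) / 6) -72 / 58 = 28459 / 319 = 89.21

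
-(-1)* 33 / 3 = 11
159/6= 53/2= 26.50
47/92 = 0.51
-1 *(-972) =972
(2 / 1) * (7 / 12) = 1.17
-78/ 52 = -3/ 2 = -1.50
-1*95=-95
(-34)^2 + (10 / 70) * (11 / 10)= 80931 / 70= 1156.16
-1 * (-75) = 75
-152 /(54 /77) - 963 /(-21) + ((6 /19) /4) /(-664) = -814918471 /4768848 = -170.88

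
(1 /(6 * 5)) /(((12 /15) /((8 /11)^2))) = 8 /363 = 0.02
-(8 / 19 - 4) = 68 / 19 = 3.58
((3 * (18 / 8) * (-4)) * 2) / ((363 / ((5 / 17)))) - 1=-2147 / 2057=-1.04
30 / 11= 2.73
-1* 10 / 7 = -10 / 7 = -1.43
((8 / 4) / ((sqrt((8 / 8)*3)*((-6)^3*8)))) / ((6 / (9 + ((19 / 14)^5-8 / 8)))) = -6778691*sqrt(3) / 8364238848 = -0.00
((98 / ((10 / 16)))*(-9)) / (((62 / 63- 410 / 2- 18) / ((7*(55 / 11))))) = 3111696 / 13987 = 222.47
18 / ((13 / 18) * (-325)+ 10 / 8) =-648 / 8405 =-0.08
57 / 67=0.85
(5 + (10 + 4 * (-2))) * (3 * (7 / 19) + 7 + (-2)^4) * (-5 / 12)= -8015 / 114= -70.31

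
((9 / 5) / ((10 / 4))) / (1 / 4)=72 / 25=2.88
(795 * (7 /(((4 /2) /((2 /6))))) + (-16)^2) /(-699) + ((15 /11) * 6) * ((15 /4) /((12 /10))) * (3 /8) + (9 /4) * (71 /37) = 37059963 /3034592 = 12.21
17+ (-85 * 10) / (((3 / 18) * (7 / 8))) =-40681 / 7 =-5811.57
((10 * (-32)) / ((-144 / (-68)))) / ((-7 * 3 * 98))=680 / 9261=0.07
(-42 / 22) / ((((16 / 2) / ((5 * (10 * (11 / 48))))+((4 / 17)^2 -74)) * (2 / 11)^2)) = 18358725 / 23285048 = 0.79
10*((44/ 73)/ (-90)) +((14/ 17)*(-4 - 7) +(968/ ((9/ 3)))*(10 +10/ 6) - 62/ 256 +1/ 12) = 5368496609/ 1429632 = 3755.16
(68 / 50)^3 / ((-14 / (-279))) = 5482908 / 109375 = 50.13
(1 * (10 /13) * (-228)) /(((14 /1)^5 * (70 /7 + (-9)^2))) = -285 /79530724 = -0.00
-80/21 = -3.81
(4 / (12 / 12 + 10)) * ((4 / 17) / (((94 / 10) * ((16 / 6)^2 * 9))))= 5 / 35156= 0.00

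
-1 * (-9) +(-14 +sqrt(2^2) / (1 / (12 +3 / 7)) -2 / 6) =410 / 21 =19.52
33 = 33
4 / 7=0.57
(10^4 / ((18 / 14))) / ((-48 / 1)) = -162.04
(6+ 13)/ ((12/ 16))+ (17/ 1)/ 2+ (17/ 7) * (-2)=28.98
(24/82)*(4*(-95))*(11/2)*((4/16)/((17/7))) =-43890/697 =-62.97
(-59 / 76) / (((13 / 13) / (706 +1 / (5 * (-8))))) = -1666101 / 3040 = -548.06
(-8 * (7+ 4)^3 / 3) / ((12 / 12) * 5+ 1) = -5324 / 9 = -591.56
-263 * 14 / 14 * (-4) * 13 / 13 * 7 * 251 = 1848364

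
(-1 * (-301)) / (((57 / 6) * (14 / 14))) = 602 / 19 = 31.68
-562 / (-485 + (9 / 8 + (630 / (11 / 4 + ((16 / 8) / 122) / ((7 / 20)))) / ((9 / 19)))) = 67.40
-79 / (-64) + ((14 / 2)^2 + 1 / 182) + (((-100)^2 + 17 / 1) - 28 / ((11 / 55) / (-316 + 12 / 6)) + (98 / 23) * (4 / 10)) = 36186425679 / 669760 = 54028.94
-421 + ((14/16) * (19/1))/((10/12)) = -8021/20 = -401.05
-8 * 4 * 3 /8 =-12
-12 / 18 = -0.67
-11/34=-0.32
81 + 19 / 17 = 1396 / 17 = 82.12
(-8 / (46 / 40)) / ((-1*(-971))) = -0.01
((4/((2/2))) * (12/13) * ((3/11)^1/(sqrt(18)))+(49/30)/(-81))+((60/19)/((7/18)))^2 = 24 * sqrt(2)/143+2833485239/42984270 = 66.16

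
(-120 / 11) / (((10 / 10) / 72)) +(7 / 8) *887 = -821 / 88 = -9.33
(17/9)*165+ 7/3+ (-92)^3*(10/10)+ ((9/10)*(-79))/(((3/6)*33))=-42810807/55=-778378.31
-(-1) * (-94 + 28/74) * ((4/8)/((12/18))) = -2598/37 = -70.22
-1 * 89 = -89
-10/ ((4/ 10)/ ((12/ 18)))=-50/ 3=-16.67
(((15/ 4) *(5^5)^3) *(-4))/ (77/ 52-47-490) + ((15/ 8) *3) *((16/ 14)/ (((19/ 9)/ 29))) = 3165893881750515/ 3703651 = 854803511.93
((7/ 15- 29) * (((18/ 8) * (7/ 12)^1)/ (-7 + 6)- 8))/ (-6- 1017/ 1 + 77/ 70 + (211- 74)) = -15943/ 53094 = -0.30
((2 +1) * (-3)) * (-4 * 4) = 144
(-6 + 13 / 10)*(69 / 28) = -3243 / 280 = -11.58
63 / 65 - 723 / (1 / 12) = -563877 / 65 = -8675.03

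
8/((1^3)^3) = 8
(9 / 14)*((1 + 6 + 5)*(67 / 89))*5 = 18090 / 623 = 29.04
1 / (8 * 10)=1 / 80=0.01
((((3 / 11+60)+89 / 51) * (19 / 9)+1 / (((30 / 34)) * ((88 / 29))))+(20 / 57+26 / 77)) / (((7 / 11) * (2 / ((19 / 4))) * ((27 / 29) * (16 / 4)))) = 132.27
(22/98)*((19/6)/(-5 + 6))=209/294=0.71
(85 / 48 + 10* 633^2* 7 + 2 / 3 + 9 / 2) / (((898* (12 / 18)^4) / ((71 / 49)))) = 229116.59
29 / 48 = 0.60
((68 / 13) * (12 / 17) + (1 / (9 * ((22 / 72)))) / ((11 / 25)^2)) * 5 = 481940 / 17303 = 27.85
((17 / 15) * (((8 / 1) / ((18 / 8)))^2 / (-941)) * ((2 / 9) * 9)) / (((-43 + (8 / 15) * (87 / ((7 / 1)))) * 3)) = 243712 / 873263997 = 0.00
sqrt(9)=3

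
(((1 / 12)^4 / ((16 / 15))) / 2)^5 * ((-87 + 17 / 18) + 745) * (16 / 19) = 37065625 / 11315523798366143674148978688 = 0.00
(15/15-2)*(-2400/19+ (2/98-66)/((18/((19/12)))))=26568713/201096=132.12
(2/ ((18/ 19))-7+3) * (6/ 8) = -17/ 12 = -1.42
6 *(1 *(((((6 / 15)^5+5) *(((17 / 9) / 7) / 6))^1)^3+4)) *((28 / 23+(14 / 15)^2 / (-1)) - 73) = -1748.68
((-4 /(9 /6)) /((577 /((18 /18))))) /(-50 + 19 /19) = 8 /84819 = 0.00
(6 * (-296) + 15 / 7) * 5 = -62085 / 7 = -8869.29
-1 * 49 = -49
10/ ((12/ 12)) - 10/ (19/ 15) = 40/ 19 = 2.11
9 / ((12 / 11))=33 / 4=8.25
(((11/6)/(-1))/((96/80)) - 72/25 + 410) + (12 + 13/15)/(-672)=20440883/50400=405.57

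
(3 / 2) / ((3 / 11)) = 11 / 2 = 5.50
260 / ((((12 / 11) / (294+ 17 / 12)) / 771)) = 651411475 / 12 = 54284289.58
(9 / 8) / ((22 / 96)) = 54 / 11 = 4.91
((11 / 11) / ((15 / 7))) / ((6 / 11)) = 77 / 90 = 0.86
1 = 1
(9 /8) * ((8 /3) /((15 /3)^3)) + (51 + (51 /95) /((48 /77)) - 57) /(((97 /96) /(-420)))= 492098529 /230375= 2136.08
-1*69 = -69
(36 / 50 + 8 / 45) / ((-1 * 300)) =-101 / 33750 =-0.00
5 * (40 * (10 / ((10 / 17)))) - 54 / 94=3399.43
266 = 266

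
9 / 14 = 0.64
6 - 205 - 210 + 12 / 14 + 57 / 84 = -11409 / 28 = -407.46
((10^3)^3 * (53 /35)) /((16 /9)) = 5962500000 /7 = 851785714.29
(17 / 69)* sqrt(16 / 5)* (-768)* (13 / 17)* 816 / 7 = -10862592* sqrt(5) / 805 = -30173.28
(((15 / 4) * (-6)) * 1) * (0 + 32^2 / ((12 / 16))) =-30720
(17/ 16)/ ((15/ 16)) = 17/ 15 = 1.13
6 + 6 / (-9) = 16 / 3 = 5.33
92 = 92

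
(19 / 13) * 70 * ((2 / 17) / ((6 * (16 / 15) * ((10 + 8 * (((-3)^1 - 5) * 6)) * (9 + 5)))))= -475 / 1322464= -0.00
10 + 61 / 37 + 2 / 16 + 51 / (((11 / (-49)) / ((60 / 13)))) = -43883885 / 42328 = -1036.76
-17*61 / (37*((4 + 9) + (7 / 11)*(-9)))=-11407 / 2960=-3.85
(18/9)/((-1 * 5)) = -2/5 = -0.40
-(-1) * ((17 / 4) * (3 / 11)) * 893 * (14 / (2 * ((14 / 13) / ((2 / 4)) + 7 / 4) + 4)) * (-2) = -8288826 / 3377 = -2454.49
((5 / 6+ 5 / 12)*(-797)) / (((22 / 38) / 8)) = -151430 / 11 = -13766.36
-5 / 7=-0.71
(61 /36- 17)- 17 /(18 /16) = -365 /12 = -30.42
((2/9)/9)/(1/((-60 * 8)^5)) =-629145600000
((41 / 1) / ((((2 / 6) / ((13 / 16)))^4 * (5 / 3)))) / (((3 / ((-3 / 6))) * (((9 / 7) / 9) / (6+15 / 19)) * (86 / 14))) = -13943108907 / 12451840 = -1119.76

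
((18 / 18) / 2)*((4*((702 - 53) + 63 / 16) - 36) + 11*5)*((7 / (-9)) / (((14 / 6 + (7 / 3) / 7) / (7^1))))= -515627 / 192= -2685.56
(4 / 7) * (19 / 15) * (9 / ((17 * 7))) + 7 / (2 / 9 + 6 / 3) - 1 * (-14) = 286631 / 16660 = 17.20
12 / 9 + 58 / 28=143 / 42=3.40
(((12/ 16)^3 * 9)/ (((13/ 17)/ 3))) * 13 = 12393/ 64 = 193.64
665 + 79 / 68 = 45299 / 68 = 666.16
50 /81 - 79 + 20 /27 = -6289 /81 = -77.64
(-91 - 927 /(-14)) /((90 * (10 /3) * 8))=-347 /33600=-0.01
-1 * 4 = -4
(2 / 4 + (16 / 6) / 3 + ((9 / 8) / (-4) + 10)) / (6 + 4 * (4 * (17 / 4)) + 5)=3199 / 22752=0.14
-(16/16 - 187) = 186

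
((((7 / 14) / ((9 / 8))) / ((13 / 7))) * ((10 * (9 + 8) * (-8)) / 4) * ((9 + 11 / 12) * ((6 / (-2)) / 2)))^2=20053392100 / 13689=1464927.47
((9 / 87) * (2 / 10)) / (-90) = -1 / 4350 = -0.00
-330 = -330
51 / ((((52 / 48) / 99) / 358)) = 21690504 / 13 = 1668500.31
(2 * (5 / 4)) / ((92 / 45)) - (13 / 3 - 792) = 435467 / 552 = 788.89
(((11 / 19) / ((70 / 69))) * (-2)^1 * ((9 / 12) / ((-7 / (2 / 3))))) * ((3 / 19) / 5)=2277 / 884450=0.00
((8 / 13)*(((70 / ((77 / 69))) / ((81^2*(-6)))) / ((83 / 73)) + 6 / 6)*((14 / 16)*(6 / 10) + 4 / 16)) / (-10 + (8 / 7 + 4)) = -0.10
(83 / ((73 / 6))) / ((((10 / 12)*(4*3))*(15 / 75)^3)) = 6225 / 73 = 85.27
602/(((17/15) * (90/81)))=8127/17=478.06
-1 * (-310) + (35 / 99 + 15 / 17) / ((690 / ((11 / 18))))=29454134 / 95013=310.00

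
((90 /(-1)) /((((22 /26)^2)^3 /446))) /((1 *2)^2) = -48437028315 /1771561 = -27341.44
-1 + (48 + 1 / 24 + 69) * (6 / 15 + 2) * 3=8417 / 10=841.70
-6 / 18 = -1 / 3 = -0.33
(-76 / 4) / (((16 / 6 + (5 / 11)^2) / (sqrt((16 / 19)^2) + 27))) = -192027 / 1043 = -184.11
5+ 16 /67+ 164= 11339 /67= 169.24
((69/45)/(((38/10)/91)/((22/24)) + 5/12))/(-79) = -4004/95353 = -0.04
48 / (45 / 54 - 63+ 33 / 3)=-288 / 307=-0.94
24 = 24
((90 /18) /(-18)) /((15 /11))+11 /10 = 121 /135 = 0.90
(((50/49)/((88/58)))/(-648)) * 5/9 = -3625/6286896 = -0.00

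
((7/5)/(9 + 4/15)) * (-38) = -798/139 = -5.74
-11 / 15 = -0.73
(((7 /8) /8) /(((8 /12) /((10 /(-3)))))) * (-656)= 1435 /4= 358.75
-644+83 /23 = -14729 /23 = -640.39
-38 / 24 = -19 / 12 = -1.58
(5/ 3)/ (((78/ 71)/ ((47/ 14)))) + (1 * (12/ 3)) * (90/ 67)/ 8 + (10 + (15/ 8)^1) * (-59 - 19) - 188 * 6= -224813063/ 109746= -2048.49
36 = 36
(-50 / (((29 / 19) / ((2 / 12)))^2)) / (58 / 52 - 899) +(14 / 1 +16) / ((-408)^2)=275903755 / 326821184928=0.00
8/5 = 1.60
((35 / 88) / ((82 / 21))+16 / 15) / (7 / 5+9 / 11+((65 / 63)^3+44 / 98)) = 10542064869 / 33970788784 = 0.31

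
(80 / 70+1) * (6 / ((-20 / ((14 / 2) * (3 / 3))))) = -9 / 2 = -4.50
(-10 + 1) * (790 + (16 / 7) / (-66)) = -547446 / 77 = -7109.69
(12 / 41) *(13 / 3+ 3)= 88 / 41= 2.15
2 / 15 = 0.13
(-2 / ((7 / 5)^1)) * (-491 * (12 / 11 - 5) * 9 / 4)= -950085 / 154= -6169.38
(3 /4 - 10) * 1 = -37 /4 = -9.25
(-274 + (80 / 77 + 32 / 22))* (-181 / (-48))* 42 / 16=-1891993 / 704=-2687.49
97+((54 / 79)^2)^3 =23604278096833 / 243087455521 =97.10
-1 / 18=-0.06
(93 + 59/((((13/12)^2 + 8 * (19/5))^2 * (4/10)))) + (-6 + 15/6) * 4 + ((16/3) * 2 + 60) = 232267782761/1550367867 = 149.81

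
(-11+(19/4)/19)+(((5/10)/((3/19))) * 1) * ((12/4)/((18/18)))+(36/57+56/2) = 2081/76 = 27.38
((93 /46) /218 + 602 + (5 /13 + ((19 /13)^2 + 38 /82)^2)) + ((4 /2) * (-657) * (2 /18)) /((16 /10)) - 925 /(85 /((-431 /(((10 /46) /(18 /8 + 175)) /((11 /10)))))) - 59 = 344340877246139859733 /81847302255160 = 4207113.34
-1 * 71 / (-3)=71 / 3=23.67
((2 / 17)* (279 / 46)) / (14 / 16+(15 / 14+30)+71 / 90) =703080 / 32254763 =0.02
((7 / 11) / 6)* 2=7 / 33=0.21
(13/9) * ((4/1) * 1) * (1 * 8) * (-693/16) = -2002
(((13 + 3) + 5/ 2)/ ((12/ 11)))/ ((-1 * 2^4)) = -407/ 384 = -1.06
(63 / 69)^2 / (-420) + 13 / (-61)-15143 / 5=-1954736689 / 645380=-3028.82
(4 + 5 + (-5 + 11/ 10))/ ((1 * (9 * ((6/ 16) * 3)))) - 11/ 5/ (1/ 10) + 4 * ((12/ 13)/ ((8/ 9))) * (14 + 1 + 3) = 53.27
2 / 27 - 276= -7450 / 27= -275.93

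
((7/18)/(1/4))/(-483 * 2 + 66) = -7/4050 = -0.00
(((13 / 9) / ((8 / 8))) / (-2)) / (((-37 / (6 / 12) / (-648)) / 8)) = -1872 / 37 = -50.59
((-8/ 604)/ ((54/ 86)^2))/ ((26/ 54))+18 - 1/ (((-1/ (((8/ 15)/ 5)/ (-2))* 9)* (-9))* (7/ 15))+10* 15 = 934557202/ 5565105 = 167.93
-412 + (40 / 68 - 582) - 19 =-17211 / 17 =-1012.41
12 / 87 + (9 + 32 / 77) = 21333 / 2233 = 9.55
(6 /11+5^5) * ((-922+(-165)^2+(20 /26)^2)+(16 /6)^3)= 4129495618277 /50193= 82272341.13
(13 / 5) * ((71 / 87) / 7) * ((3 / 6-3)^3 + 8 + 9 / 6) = -6461 / 3480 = -1.86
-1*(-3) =3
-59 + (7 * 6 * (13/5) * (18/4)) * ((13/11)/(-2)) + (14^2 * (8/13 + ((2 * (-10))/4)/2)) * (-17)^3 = 2594645257/1430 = 1814437.24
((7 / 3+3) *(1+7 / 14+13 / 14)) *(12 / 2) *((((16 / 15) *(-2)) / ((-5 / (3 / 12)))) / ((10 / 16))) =34816 / 2625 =13.26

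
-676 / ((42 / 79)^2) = -1054729 / 441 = -2391.68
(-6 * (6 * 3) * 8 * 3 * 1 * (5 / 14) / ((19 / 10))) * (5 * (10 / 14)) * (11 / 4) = -4455000 / 931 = -4785.18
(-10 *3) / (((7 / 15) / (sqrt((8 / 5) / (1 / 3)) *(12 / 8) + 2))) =-270 *sqrt(30) / 7 - 900 / 7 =-339.84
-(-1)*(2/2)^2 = 1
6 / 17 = 0.35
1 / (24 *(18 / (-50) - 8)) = -25 / 5016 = -0.00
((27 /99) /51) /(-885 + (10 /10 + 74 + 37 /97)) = -97 /14685671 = -0.00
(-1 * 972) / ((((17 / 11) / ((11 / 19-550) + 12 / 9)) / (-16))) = -1781486784 / 323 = -5515438.96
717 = 717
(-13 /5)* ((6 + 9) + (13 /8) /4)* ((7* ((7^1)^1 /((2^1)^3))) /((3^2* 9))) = -314041 /103680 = -3.03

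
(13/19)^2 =169/361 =0.47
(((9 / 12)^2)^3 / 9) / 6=27 / 8192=0.00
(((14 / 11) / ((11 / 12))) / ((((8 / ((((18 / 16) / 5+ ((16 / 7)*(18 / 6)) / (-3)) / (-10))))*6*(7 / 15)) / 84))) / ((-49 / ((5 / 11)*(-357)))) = 264843 / 74536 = 3.55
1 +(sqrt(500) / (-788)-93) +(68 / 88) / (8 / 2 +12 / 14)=-4041 / 44-5 * sqrt(5) / 394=-91.87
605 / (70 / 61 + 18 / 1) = 36905 / 1168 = 31.60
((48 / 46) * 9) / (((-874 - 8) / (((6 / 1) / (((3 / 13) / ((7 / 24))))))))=-13 / 161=-0.08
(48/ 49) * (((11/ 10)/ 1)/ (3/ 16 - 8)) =-4224/ 30625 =-0.14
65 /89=0.73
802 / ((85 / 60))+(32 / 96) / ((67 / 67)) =28889 / 51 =566.45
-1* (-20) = 20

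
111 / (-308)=-111 / 308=-0.36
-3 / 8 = -0.38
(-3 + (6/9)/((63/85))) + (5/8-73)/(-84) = -7493/6048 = -1.24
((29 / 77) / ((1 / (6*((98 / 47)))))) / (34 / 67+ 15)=163212 / 537163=0.30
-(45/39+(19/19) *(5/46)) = -755/598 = -1.26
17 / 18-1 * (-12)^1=233 / 18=12.94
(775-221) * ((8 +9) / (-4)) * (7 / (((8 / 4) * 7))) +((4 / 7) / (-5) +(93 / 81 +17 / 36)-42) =-1150768 / 945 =-1217.74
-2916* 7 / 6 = -3402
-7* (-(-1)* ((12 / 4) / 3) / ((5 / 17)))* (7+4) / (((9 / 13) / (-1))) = 17017 / 45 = 378.16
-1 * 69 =-69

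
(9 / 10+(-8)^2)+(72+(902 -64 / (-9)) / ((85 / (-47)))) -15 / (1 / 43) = -1010.78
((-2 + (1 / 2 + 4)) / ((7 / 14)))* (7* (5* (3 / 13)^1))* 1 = 525 / 13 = 40.38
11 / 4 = 2.75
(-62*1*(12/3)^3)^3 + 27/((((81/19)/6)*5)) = -312381276122/5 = -62476255224.40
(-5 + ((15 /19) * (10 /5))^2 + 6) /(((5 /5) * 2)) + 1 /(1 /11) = 9203 /722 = 12.75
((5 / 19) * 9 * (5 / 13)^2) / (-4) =-1125 / 12844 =-0.09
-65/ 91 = -5/ 7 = -0.71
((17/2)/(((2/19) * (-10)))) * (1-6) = 40.38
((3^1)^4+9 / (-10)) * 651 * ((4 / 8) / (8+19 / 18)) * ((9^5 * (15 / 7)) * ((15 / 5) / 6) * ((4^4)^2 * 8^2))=124535075754737664 / 163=764018869660967.26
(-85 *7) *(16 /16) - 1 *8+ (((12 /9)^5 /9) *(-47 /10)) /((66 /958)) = -229122221 /360855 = -634.94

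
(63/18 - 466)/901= -925/1802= -0.51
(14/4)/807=7/1614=0.00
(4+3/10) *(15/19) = 129/38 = 3.39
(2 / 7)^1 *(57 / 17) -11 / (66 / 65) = -7051 / 714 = -9.88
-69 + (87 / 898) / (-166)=-10285779 / 149068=-69.00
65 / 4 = 16.25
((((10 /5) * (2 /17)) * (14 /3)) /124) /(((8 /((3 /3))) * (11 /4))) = 7 /17391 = 0.00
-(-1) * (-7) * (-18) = 126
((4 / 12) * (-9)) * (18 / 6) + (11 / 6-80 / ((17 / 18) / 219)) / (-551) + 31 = 3128417 / 56202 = 55.66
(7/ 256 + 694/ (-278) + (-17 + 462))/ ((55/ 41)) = 645627861/ 1957120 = 329.89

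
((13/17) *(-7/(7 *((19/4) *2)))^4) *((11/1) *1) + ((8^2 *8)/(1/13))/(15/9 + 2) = 44238270544/24370027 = 1815.27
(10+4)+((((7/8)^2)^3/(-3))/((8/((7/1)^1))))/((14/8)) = 21902447/1572864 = 13.93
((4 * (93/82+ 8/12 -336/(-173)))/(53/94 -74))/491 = -29947460/72122468067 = -0.00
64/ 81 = 0.79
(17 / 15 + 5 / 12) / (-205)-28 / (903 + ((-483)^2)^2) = -30127439749 / 3984596598900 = -0.01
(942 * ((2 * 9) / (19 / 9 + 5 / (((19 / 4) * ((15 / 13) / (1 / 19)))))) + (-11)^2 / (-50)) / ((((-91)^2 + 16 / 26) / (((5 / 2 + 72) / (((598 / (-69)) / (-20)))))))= 82058870873 / 503494610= 162.98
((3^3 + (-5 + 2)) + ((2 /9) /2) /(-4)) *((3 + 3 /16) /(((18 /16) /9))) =14671 /24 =611.29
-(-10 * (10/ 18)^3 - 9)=7811/ 729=10.71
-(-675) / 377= 675 / 377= 1.79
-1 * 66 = -66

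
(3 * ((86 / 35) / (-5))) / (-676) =0.00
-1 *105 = -105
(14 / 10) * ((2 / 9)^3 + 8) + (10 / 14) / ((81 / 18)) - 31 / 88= 11.02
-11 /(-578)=11 /578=0.02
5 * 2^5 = 160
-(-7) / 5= 7 / 5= 1.40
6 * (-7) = -42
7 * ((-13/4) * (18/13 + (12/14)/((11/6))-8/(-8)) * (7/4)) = -19985/176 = -113.55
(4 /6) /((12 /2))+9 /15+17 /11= 1117 /495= 2.26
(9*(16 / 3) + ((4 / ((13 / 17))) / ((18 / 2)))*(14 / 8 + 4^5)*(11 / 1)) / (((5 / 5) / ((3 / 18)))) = 772877 / 702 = 1100.96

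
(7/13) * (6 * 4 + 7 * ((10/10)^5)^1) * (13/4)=217/4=54.25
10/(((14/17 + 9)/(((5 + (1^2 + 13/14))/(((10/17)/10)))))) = 119.90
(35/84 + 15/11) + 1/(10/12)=1967/660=2.98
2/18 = 0.11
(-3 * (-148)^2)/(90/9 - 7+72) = -876.16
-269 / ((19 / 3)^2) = -2421 / 361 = -6.71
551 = 551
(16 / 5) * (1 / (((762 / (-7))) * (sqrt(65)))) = -56 * sqrt(65) / 123825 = -0.00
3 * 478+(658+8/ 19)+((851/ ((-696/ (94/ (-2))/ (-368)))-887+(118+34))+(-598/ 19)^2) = -590446111/ 31407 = -18799.83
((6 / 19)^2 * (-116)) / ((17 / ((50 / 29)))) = -7200 / 6137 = -1.17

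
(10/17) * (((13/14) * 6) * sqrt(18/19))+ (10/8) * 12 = 1170 * sqrt(38)/2261+ 15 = 18.19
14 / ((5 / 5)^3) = 14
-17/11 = -1.55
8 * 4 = 32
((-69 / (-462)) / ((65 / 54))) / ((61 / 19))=11799 / 305305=0.04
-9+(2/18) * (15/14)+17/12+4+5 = 43/28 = 1.54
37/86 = 0.43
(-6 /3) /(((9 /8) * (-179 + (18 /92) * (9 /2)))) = 0.01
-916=-916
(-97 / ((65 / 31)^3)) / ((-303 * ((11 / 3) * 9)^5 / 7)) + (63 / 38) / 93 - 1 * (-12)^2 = -552339894297796560283 / 3836168618255151750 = -143.98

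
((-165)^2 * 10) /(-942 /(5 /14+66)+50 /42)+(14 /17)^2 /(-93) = -142752538473958 /6819313071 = -20933.57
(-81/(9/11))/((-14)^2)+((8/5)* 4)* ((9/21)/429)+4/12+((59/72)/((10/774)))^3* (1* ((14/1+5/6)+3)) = 4080900691223599/896896000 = 4550026.64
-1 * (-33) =33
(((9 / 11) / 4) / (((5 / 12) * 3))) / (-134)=-9 / 7370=-0.00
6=6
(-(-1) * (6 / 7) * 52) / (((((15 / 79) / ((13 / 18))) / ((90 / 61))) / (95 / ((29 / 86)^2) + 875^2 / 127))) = 78303440368920 / 45606589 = 1716932.62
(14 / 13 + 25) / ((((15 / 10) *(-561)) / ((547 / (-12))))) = 61811 / 43758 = 1.41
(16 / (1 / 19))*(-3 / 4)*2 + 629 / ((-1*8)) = -4277 / 8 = -534.62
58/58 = 1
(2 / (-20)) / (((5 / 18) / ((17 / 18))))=-17 / 50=-0.34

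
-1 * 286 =-286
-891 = -891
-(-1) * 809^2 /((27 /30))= 6544810 /9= 727201.11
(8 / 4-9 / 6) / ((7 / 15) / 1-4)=-0.14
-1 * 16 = -16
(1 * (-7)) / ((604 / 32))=-56 / 151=-0.37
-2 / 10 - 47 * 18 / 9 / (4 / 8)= -941 / 5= -188.20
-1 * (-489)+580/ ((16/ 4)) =634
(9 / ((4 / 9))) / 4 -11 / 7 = 391 / 112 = 3.49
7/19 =0.37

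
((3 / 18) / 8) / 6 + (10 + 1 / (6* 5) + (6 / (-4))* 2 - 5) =2.04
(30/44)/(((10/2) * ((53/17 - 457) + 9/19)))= -323/1073974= -0.00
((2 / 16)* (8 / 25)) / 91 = 0.00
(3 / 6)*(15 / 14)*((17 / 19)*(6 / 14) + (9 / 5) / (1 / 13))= 12.74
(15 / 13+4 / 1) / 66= 67 / 858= 0.08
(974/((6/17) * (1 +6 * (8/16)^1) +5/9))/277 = 149022/83377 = 1.79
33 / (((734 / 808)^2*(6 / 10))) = 8976880 / 134689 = 66.65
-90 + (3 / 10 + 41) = -48.70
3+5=8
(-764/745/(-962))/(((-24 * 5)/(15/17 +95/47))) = -22156/858952965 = -0.00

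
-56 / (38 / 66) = -1848 / 19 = -97.26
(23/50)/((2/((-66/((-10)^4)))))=-759/500000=-0.00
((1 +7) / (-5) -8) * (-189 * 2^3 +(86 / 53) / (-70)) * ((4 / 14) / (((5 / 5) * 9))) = 89753696 / 194775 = 460.81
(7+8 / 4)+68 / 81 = 797 / 81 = 9.84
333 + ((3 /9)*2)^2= 3001 /9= 333.44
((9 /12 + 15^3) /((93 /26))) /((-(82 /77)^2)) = -832.17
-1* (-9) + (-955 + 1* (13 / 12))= -11339 / 12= -944.92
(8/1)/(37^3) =8/50653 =0.00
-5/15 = -1/3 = -0.33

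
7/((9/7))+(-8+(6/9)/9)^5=-448738431997/14348907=-31273.35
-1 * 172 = -172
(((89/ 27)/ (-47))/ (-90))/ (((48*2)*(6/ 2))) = 89/ 32892480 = 0.00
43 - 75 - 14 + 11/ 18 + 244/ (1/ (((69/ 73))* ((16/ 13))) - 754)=-684157307/ 14966406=-45.71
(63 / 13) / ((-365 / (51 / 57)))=-1071 / 90155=-0.01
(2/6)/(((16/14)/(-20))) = -35/6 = -5.83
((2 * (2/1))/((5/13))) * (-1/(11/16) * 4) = -3328/55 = -60.51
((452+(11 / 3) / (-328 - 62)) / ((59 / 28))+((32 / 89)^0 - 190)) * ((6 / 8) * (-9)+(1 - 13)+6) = -14964607 / 46020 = -325.18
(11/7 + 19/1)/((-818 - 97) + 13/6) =-864/38339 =-0.02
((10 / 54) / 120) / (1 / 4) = 1 / 162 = 0.01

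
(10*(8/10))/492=2/123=0.02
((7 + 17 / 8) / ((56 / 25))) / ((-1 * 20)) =-365 / 1792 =-0.20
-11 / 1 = -11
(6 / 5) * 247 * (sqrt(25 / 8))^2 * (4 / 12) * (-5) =-6175 / 4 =-1543.75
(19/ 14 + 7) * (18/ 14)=1053/ 98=10.74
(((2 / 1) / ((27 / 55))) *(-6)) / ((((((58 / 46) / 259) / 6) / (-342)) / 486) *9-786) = 3227073696 / 103765087849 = 0.03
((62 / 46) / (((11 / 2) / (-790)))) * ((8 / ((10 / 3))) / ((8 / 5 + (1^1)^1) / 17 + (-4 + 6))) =-3330640 / 15433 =-215.81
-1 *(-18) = 18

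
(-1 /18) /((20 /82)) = -41 /180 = -0.23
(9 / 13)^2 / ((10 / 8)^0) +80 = 13601 / 169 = 80.48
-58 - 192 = -250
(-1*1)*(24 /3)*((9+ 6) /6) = -20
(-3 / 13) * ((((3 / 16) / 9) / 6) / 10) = -1 / 12480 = -0.00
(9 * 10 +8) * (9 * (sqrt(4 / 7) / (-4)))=-63 * sqrt(7)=-166.68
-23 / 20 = -1.15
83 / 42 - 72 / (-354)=5401 / 2478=2.18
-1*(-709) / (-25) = -709 / 25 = -28.36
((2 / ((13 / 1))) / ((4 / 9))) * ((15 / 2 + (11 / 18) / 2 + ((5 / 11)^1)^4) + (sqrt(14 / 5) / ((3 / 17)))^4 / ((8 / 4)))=480280476437 / 342599400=1401.87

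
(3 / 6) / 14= 1 / 28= 0.04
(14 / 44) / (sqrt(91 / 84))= 7 *sqrt(39) / 143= 0.31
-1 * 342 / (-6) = 57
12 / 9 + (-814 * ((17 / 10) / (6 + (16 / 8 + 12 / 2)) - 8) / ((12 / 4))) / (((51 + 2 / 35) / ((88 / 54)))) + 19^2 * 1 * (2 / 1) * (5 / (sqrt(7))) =10069258 / 144747 + 3610 * sqrt(7) / 7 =1434.02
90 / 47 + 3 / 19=1851 / 893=2.07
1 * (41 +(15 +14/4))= 119/2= 59.50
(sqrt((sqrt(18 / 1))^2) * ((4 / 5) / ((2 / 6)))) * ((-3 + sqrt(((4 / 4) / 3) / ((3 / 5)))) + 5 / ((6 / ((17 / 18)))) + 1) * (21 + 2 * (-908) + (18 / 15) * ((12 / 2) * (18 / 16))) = -107214 * sqrt(10) / 25 + 2340839 * sqrt(2) / 150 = 8508.02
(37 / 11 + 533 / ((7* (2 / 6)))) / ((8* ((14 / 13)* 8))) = 29003 / 8624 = 3.36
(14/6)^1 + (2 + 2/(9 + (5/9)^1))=4.54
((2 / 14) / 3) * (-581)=-83 / 3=-27.67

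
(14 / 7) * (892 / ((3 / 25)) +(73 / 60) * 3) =446219 / 30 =14873.97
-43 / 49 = -0.88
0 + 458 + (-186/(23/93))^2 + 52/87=26053315990/46023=566093.39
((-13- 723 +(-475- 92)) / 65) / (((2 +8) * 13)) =-1303 / 8450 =-0.15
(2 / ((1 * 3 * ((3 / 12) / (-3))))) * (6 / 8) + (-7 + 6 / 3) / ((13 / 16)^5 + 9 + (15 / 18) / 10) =-6.53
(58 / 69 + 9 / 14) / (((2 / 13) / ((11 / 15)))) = 204919 / 28980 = 7.07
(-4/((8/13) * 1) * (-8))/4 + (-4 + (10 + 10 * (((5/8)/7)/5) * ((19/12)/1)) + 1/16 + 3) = 1877/84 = 22.35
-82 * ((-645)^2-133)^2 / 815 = -14183224764448 / 815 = -17402729772.33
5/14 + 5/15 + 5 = 239/42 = 5.69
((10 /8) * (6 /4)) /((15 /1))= 1 /8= 0.12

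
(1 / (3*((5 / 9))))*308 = 924 / 5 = 184.80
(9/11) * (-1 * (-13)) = 117/11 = 10.64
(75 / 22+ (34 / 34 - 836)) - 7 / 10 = -45776 / 55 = -832.29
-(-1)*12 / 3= 4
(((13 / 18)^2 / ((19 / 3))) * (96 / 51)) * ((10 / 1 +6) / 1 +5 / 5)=1352 / 513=2.64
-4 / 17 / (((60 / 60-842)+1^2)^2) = -1 / 2998800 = -0.00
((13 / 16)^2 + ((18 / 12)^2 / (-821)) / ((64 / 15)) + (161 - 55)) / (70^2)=2241727 / 102986240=0.02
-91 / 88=-1.03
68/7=9.71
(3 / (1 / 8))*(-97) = -2328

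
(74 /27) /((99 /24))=592 /891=0.66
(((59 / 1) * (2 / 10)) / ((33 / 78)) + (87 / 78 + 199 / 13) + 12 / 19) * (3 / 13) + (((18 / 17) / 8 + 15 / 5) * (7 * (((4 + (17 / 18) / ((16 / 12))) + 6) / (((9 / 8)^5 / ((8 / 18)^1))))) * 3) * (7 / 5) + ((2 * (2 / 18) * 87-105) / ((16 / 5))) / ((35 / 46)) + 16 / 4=6623969097800689 / 29783363730120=222.41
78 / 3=26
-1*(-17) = 17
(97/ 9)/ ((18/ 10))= 485/ 81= 5.99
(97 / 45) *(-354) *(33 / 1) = -125906 / 5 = -25181.20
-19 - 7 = -26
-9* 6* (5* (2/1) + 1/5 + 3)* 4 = -14256/5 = -2851.20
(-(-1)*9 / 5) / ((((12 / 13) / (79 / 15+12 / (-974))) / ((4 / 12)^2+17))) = 38421383 / 219150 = 175.32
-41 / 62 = -0.66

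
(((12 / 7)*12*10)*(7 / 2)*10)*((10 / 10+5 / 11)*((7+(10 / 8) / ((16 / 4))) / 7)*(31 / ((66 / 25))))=128465.17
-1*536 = -536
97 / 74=1.31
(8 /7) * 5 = 40 /7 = 5.71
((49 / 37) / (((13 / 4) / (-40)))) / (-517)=0.03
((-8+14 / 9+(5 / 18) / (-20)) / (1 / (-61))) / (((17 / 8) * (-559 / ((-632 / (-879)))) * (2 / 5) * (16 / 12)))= -3734725 / 8353137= -0.45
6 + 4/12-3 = 10/3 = 3.33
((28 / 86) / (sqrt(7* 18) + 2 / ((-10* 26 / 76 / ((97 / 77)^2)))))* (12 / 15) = 771631412552 / 399596529533599 + 2495162850180* sqrt(14) / 399596529533599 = 0.03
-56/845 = -0.07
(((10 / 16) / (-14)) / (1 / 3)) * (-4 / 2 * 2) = 15 / 28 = 0.54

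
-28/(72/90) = -35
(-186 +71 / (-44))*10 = -41275 / 22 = -1876.14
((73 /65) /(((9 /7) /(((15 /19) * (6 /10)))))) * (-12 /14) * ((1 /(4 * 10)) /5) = -219 /123500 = -0.00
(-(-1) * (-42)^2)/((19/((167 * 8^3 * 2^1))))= 15876742.74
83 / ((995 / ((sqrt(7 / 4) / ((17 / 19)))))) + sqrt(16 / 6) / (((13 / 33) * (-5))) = -22 * sqrt(6) / 65 + 1577 * sqrt(7) / 33830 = -0.71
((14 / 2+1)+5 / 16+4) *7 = 1379 / 16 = 86.19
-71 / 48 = -1.48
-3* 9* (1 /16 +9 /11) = -4185 /176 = -23.78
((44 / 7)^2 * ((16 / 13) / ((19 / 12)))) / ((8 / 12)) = 557568 / 12103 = 46.07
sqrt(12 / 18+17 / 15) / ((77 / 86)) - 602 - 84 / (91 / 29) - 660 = -16754 / 13+258*sqrt(5) / 385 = -1287.27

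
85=85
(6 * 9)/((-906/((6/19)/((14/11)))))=-297/20083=-0.01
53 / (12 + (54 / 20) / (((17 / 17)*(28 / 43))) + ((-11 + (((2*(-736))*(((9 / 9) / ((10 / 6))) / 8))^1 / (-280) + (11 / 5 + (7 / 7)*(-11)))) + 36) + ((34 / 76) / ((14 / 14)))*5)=1409800 / 930403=1.52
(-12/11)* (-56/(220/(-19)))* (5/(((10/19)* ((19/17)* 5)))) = -27132/3025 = -8.97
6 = 6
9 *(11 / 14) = 99 / 14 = 7.07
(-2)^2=4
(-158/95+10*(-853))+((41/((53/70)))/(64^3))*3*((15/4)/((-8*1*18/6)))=-180174400205771/21118320640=-8531.66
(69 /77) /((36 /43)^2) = 42527 /33264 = 1.28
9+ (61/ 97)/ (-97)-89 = -752781/ 9409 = -80.01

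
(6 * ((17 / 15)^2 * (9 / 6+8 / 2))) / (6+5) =289 / 75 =3.85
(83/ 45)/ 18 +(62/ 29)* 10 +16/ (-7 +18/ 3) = 5.48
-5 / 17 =-0.29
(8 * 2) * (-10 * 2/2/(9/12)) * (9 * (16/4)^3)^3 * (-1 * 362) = 14758245826560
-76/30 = -38/15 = -2.53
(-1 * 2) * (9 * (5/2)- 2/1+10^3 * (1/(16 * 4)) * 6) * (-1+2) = -228.50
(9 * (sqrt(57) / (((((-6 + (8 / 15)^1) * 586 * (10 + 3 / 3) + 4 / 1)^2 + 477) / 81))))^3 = 251538805928390625 * sqrt(57) / 21793632123994202986585682300364709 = 0.00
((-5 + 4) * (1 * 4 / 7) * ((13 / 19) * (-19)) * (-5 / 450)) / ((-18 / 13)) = 169 / 2835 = 0.06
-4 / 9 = -0.44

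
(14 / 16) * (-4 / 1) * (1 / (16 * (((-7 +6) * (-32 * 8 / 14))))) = -49 / 4096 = -0.01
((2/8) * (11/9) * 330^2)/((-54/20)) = -332750/27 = -12324.07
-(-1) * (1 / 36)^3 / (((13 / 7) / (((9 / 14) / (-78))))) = -1 / 10513152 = -0.00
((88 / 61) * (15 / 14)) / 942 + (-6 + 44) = 2547592 / 67039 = 38.00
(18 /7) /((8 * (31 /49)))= 63 /124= 0.51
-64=-64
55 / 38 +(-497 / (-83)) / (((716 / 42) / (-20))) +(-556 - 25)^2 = 190572314601 / 564566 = 337555.42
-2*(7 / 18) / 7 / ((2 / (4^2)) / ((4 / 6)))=-16 / 27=-0.59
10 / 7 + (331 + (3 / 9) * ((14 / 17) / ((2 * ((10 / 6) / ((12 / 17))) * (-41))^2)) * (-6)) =480452892271 / 1445281775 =332.43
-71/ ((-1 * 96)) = 71/ 96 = 0.74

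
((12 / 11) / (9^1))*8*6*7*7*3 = 9408 / 11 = 855.27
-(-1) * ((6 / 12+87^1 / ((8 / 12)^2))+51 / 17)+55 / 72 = 14401 / 72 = 200.01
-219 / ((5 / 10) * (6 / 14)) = -1022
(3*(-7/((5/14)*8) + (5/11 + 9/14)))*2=-6249/770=-8.12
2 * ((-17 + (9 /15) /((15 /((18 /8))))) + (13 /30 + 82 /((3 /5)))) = 240.38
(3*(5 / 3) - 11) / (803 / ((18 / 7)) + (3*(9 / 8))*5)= -432 / 23699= -0.02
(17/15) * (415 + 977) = 1577.60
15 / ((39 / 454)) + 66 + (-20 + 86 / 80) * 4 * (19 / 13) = 16897 / 130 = 129.98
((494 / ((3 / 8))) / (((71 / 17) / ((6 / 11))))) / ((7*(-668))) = -33592 / 912989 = -0.04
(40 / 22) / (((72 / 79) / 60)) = 119.70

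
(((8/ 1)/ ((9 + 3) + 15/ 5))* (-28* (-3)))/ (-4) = -56/ 5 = -11.20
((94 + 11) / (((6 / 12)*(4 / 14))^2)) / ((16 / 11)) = 56595 / 16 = 3537.19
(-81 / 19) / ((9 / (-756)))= 6804 / 19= 358.11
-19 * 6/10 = -57/5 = -11.40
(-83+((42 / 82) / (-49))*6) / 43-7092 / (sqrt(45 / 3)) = -2364*sqrt(15) / 5-23839 / 12341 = -1833.08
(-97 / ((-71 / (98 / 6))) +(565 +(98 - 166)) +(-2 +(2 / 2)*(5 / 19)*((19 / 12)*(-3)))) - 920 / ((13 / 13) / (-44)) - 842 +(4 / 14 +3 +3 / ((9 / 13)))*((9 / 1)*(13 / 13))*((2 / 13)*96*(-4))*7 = 130665139 / 11076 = 11797.14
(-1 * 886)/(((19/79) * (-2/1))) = 34997/19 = 1841.95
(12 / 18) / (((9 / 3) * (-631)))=-2 / 5679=-0.00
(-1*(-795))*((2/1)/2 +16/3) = 5035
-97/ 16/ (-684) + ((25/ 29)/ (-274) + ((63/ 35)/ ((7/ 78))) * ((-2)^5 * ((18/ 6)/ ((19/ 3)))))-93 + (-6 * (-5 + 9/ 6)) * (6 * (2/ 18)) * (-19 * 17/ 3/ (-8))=-317453769313/ 1521817920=-208.60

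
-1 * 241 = -241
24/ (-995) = -24/ 995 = -0.02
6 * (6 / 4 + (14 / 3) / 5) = 73 / 5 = 14.60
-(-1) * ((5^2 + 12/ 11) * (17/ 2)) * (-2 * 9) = -43911/ 11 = -3991.91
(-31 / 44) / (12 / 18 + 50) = -93 / 6688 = -0.01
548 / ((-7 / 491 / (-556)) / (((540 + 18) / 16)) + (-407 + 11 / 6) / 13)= -20869452216 / 1186918331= -17.58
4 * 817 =3268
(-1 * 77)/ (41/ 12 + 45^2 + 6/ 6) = -132/ 3479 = -0.04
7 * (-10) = -70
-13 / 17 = -0.76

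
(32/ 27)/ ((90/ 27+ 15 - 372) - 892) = -32/ 33633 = -0.00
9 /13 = 0.69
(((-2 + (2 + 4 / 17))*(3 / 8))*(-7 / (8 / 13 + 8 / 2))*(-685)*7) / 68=87269 / 9248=9.44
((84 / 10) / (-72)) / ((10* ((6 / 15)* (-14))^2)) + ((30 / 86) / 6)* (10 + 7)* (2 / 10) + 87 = 10078613 / 115584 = 87.20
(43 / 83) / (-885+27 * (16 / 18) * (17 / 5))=-215 / 333411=-0.00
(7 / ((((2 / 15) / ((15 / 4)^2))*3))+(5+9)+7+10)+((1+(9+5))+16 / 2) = 9603 / 32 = 300.09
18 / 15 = 6 / 5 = 1.20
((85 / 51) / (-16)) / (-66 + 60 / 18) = 5 / 3008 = 0.00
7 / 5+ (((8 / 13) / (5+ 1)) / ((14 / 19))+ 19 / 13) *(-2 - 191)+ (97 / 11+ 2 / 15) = -4483327 / 15015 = -298.59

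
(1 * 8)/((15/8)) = 64/15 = 4.27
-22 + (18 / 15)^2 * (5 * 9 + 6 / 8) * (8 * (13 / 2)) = 85094 / 25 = 3403.76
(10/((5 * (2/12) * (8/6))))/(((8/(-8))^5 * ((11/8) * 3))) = -24/11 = -2.18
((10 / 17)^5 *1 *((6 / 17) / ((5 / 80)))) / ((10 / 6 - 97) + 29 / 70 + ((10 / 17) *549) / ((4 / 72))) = 2016000000 / 28984022272523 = 0.00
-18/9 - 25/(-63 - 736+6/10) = -7859/3992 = -1.97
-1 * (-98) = 98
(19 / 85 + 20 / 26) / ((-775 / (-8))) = 8776 / 856375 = 0.01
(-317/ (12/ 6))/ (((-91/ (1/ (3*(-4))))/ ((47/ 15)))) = -0.45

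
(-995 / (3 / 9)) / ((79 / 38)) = -113430 / 79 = -1435.82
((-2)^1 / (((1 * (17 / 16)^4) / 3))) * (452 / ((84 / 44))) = -651689984 / 584647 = -1114.67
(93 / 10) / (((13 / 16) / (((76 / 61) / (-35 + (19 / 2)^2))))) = 0.26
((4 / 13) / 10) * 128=256 / 65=3.94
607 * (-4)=-2428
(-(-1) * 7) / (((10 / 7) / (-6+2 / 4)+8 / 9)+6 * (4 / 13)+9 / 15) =315315 / 138527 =2.28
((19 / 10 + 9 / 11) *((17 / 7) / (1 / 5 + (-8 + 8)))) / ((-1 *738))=-5083 / 113652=-0.04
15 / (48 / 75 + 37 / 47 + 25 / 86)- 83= -12892801 / 173597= -74.27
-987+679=-308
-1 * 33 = -33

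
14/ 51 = 0.27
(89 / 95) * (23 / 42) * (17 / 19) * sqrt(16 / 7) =69598 * sqrt(7) / 265335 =0.69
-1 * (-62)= 62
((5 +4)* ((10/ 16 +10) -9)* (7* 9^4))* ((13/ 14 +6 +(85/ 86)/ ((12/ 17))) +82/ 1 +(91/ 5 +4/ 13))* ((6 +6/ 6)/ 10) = 7041332036907/ 137600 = 51172471.20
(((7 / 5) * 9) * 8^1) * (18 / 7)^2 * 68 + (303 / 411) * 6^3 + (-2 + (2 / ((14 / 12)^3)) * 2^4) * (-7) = 1522345646 / 33565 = 45355.15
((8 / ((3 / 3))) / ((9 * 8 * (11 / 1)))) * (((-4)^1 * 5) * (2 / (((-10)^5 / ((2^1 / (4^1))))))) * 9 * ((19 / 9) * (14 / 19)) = 7 / 247500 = 0.00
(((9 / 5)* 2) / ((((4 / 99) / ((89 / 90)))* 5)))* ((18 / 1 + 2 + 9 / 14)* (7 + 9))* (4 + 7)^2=616223718 / 875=704255.68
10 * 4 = 40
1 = 1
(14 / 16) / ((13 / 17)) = 119 / 104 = 1.14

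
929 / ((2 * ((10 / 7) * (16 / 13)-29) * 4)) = -84539 / 19832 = -4.26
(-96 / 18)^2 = 256 / 9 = 28.44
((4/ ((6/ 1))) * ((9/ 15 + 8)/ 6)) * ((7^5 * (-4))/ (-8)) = 722701/ 90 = 8030.01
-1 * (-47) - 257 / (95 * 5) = 22068 / 475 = 46.46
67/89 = 0.75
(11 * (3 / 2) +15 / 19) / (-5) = -657 / 190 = -3.46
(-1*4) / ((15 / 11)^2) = -484 / 225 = -2.15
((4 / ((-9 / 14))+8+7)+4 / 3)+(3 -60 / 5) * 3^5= -19592 / 9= -2176.89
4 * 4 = 16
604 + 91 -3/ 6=694.50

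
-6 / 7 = -0.86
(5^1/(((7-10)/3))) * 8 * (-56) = 2240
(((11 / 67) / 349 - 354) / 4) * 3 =-24832713 / 93532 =-265.50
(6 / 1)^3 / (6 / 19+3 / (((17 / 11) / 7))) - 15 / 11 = 77787 / 5489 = 14.17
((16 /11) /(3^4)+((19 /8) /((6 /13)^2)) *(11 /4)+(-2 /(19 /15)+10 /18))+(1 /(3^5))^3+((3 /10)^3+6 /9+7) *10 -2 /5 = 1019075028694867 /9596549001600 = 106.19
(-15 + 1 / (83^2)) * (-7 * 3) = 2170014 / 6889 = 315.00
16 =16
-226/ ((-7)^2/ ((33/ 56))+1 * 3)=-7458/ 2843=-2.62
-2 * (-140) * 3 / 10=84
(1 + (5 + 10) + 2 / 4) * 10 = 165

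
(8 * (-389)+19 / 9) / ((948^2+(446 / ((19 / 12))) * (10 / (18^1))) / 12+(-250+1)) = -531791 / 12766183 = -0.04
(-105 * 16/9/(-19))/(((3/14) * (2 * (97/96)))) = 125440/5529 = 22.69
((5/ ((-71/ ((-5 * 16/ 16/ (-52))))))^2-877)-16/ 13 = -11971043551/ 13630864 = -878.23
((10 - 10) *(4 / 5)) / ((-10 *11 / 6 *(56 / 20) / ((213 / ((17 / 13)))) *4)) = 0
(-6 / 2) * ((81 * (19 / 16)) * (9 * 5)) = -207765 / 16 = -12985.31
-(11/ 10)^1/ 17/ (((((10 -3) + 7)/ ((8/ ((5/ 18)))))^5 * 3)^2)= -2287942703826075648/ 234476525048828125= -9.76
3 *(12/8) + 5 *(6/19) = 231/38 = 6.08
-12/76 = -0.16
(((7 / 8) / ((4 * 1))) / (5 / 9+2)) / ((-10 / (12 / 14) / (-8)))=27 / 460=0.06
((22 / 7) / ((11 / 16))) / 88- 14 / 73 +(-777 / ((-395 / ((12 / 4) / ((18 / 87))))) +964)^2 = 3455800610777429 / 3508066100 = 985101.34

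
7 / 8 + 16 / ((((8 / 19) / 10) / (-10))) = -30393 / 8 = -3799.12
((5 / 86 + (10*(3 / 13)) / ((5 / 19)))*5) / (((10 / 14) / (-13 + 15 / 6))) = -1450743 / 2236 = -648.81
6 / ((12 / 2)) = 1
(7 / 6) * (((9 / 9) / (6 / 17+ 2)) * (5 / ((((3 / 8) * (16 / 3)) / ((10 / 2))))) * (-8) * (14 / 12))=-4165 / 72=-57.85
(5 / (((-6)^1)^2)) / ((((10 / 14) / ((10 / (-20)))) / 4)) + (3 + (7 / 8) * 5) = 503 / 72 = 6.99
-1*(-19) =19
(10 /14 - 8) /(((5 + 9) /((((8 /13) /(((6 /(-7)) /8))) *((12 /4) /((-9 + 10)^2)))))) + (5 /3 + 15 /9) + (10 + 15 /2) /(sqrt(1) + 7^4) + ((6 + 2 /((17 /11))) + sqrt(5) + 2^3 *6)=sqrt(5) + 1507206059 /22295364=69.84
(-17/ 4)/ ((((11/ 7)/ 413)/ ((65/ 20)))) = -638911/ 176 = -3630.18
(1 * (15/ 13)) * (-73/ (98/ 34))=-18615/ 637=-29.22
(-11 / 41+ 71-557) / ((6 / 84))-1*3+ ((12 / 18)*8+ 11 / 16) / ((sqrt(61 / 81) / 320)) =-279241 / 41+ 17340*sqrt(61) / 61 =-4590.60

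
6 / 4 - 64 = -125 / 2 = -62.50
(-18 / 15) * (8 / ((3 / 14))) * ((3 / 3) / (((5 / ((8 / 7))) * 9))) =-256 / 225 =-1.14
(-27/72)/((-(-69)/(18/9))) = -1/92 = -0.01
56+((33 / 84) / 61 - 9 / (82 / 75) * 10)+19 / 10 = -8547139 / 350140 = -24.41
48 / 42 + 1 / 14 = 17 / 14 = 1.21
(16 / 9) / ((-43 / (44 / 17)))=-704 / 6579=-0.11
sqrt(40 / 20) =sqrt(2) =1.41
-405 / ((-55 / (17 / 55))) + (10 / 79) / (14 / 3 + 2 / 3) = 879339 / 382360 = 2.30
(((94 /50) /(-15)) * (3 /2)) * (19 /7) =-893 /1750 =-0.51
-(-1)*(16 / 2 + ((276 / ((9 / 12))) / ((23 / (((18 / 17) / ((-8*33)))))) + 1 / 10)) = 15027 / 1870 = 8.04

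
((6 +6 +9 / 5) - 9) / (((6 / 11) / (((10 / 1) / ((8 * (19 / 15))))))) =165 / 19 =8.68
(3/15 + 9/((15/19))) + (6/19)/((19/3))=21028/1805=11.65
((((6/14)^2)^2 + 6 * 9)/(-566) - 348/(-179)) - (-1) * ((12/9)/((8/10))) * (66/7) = 17.56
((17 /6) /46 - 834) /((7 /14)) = -1667.88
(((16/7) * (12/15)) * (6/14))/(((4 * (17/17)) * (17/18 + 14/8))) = 1728/23765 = 0.07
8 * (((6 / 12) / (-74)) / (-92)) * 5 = 0.00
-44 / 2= -22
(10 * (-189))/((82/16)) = -15120/41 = -368.78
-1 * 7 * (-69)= 483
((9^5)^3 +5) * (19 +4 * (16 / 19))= 87503731140227950 / 19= 4605459533696207.89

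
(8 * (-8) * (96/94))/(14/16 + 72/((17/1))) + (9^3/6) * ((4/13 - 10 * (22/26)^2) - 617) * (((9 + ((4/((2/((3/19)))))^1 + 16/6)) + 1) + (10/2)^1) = -15049093720821/11040770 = -1363047.48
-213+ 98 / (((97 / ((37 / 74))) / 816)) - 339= -13560 / 97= -139.79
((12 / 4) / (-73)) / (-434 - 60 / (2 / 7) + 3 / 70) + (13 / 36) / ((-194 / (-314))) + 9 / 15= 68056999501 / 57454242660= 1.18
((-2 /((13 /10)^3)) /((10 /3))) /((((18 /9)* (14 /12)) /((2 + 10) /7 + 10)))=-147600 /107653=-1.37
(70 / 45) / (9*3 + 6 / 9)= 14 / 249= 0.06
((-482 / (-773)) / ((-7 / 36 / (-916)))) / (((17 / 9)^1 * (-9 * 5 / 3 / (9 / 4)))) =-233.27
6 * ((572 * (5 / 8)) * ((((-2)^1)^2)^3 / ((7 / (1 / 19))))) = 137280 / 133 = 1032.18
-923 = -923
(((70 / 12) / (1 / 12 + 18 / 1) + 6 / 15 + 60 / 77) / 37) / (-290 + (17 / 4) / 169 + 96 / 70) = -12116624 / 86153380269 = -0.00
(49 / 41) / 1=49 / 41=1.20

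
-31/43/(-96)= 31/4128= 0.01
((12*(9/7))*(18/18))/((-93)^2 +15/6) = 216/121121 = 0.00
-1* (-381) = 381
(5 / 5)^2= 1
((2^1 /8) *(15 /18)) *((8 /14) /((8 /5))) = 25 /336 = 0.07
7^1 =7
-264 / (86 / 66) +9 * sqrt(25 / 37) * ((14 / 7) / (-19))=-8712 / 43 - 90 * sqrt(37) / 703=-203.38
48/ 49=0.98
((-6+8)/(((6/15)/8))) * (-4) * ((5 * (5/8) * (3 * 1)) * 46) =-69000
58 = 58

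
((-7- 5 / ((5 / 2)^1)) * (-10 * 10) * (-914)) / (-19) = 822600 / 19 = 43294.74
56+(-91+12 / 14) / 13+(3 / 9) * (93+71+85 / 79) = 748312 / 7189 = 104.09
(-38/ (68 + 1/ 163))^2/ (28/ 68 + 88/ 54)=1956647436/ 12792884425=0.15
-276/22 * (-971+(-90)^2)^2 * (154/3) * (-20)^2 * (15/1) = -196378684824000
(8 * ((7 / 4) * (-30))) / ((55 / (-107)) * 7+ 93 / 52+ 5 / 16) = 3115840 / 11107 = 280.53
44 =44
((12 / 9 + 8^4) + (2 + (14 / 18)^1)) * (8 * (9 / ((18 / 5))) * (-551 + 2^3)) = -133581620 / 3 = -44527206.67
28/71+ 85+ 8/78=236741/2769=85.50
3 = 3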